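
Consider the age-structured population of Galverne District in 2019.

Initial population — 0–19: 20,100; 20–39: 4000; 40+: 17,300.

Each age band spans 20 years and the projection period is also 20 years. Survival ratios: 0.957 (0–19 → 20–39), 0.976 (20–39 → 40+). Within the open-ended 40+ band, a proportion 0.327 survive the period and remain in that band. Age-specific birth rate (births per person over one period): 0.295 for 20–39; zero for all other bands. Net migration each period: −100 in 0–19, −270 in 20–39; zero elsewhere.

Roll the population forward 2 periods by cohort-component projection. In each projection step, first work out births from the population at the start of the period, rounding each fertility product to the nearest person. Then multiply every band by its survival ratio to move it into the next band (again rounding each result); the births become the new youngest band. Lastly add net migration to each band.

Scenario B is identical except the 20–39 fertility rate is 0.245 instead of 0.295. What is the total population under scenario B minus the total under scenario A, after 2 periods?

-1140

After projecting period 1:
Births: 4000 * 0.295 = 1180
20–39: 20100 * 0.957 = 19236
40+: 4000 * 0.976 + 17300 * 0.327 = 3904 + 5657 = 9561
Net migration: 0–19 − 100 → 1080; 20–39 − 270 → 18966
End of period: [1080, 18966, 9561]
After projecting period 2:
Births: 18966 * 0.295 = 5595
20–39: 1080 * 0.957 = 1034
40+: 18966 * 0.976 + 9561 * 0.327 = 18511 + 3126 = 21637
Net migration: 0–19 − 100 → 5495; 20–39 − 270 → 764
End of period: [5495, 764, 21637]
Scenario A total after 2 periods: 27896
Scenario B projection —
After projecting period 1:
Births: 4000 * 0.245 = 980
20–39: 20100 * 0.957 = 19236
40+: 4000 * 0.976 + 17300 * 0.327 = 3904 + 5657 = 9561
Net migration: 0–19 − 100 → 880; 20–39 − 270 → 18966
End of period: [880, 18966, 9561]
After projecting period 2:
Births: 18966 * 0.245 = 4647
20–39: 880 * 0.957 = 842
40+: 18966 * 0.976 + 9561 * 0.327 = 18511 + 3126 = 21637
Net migration: 0–19 − 100 → 4547; 20–39 − 270 → 572
End of period: [4547, 572, 21637]
Scenario B total after 2 periods: 26756
Difference B − A = 26756 − 27896 = -1140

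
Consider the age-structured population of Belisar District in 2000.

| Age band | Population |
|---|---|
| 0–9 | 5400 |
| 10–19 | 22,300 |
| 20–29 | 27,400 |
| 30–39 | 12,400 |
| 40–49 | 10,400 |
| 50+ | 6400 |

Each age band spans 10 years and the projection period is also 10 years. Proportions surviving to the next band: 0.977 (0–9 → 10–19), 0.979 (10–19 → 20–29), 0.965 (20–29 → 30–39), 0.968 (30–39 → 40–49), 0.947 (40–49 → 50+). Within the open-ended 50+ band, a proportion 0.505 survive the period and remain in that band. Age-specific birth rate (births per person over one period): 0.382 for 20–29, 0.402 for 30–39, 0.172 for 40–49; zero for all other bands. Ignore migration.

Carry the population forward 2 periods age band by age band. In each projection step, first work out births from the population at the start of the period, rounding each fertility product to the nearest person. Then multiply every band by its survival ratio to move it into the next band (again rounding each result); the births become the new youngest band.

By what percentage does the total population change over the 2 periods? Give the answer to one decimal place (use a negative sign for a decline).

27.7

Period 1:
Births: 27400 × 0.382 = 10467, 12400 × 0.402 = 4985, 10400 × 0.172 = 1789 → 17241
10–19: 5400 × 0.977 = 5276
20–29: 22300 × 0.979 = 21832
30–39: 27400 × 0.965 = 26441
40–49: 12400 × 0.968 = 12003
50+: 10400 × 0.947 + 6400 × 0.505 = 9849 + 3232 = 13081
Population now: 0–9=17241, 10–19=5276, 20–29=21832, 30–39=26441, 40–49=12003, 50+=13081
Period 2:
Births: 21832 × 0.382 = 8340, 26441 × 0.402 = 10629, 12003 × 0.172 = 2065 → 21034
10–19: 17241 × 0.977 = 16844
20–29: 5276 × 0.979 = 5165
30–39: 21832 × 0.965 = 21068
40–49: 26441 × 0.968 = 25595
50+: 12003 × 0.947 + 13081 × 0.505 = 11367 + 6606 = 17973
Population now: 0–9=21034, 10–19=16844, 20–29=5165, 30–39=21068, 40–49=25595, 50+=17973
Total: 84300 → 107679; change = 23379; percentage change = 27.7%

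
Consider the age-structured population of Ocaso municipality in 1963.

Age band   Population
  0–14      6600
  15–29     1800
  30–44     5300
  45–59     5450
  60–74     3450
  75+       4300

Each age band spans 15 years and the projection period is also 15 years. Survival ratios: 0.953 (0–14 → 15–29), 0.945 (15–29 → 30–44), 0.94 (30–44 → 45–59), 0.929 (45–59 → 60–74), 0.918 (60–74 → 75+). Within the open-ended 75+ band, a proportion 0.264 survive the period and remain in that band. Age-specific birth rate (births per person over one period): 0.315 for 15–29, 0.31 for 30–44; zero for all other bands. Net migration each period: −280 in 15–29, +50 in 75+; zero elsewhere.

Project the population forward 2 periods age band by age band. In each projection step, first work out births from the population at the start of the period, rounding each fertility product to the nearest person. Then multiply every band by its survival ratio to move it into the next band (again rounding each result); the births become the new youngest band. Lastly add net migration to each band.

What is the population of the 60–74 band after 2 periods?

4628

Numbering the bands 1..6 from youngest to oldest:
— Period 1 —
Births: 1800 × 0.315 = 567, 5300 × 0.31 = 1643 — total 2210
Band 2: 6600 × 0.953 = 6290
Band 3: 1800 × 0.945 = 1701
Band 4: 5300 × 0.94 = 4982
Band 5: 5450 × 0.929 = 5063
Band 6: 3450 × 0.918 + 4300 × 0.264 = 3167 + 1135 = 4302
Net migration: Band 2 − 280 → 6010; Band 6 + 50 → 4352
→ [2210, 6010, 1701, 4982, 5063, 4352]
— Period 2 —
Births: 6010 × 0.315 = 1893, 1701 × 0.31 = 527 — total 2420
Band 2: 2210 × 0.953 = 2106
Band 3: 6010 × 0.945 = 5679
Band 4: 1701 × 0.94 = 1599
Band 5: 4982 × 0.929 = 4628
Band 6: 5063 × 0.918 + 4352 × 0.264 = 4648 + 1149 = 5797
Net migration: Band 2 − 280 → 1826; Band 6 + 50 → 5847
→ [2420, 1826, 5679, 1599, 4628, 5847]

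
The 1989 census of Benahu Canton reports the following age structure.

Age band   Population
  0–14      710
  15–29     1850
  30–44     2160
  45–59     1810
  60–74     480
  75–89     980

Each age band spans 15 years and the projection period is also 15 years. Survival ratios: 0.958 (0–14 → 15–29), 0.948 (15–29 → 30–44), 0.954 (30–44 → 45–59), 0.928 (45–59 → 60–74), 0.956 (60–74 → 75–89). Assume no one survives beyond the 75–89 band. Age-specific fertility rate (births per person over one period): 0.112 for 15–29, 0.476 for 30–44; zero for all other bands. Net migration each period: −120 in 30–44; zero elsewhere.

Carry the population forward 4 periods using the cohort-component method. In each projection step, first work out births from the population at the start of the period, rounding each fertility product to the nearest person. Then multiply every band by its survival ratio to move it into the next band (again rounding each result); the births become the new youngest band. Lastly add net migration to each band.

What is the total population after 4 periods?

4392

Period 1:
Births: 1850 × 0.112 = 207  |  2160 × 0.476 = 1028 — total 1235
15–29: 710 × 0.958 = 680
30–44: 1850 × 0.948 = 1754
45–59: 2160 × 0.954 = 2061
60–74: 1810 × 0.928 = 1680
75–89: 480 × 0.956 = 459
Net migration: 30–44 − 120 → 1634
→ [1235, 680, 1634, 2061, 1680, 459]
Period 2:
Births: 680 × 0.112 = 76  |  1634 × 0.476 = 778 — total 854
15–29: 1235 × 0.958 = 1183
30–44: 680 × 0.948 = 645
45–59: 1634 × 0.954 = 1559
60–74: 2061 × 0.928 = 1913
75–89: 1680 × 0.956 = 1606
Net migration: 30–44 − 120 → 525
→ [854, 1183, 525, 1559, 1913, 1606]
Period 3:
Births: 1183 × 0.112 = 132  |  525 × 0.476 = 250 — total 382
15–29: 854 × 0.958 = 818
30–44: 1183 × 0.948 = 1121
45–59: 525 × 0.954 = 501
60–74: 1559 × 0.928 = 1447
75–89: 1913 × 0.956 = 1829
Net migration: 30–44 − 120 → 1001
→ [382, 818, 1001, 501, 1447, 1829]
Period 4:
Births: 818 × 0.112 = 92  |  1001 × 0.476 = 476 — total 568
15–29: 382 × 0.958 = 366
30–44: 818 × 0.948 = 775
45–59: 1001 × 0.954 = 955
60–74: 501 × 0.928 = 465
75–89: 1447 × 0.956 = 1383
Net migration: 30–44 − 120 → 655
→ [568, 366, 655, 955, 465, 1383]
Total after period 4: 568 + 366 + 655 + 955 + 465 + 1383 = 4392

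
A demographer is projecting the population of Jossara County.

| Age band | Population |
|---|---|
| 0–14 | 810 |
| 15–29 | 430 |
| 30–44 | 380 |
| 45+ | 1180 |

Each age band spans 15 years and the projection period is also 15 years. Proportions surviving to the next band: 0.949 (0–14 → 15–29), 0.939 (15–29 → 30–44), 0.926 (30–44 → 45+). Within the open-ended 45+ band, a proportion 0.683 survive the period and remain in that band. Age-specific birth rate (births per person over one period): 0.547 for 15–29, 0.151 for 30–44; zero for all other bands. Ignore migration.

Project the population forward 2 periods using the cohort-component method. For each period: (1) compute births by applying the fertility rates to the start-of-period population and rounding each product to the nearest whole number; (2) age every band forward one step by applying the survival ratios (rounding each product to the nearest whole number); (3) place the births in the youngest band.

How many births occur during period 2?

Let band 1 be 0–14 through band 4 = 45+.
After projecting period 1:
Births: 430 * 0.547 = 235 ; 380 * 0.151 = 57 → total 292
Band 2: 810 * 0.949 = 769
Band 3: 430 * 0.939 = 404
Band 4: 380 * 0.926 + 1180 * 0.683 = 352 + 806 = 1158
Population now: 0–14=292, 15–29=769, 30–44=404, 45+=1158
After projecting period 2:
Births: 769 * 0.547 = 421 ; 404 * 0.151 = 61 → total 482
Band 2: 292 * 0.949 = 277
Band 3: 769 * 0.939 = 722
Band 4: 404 * 0.926 + 1158 * 0.683 = 374 + 791 = 1165
Population now: 0–14=482, 15–29=277, 30–44=722, 45+=1165

482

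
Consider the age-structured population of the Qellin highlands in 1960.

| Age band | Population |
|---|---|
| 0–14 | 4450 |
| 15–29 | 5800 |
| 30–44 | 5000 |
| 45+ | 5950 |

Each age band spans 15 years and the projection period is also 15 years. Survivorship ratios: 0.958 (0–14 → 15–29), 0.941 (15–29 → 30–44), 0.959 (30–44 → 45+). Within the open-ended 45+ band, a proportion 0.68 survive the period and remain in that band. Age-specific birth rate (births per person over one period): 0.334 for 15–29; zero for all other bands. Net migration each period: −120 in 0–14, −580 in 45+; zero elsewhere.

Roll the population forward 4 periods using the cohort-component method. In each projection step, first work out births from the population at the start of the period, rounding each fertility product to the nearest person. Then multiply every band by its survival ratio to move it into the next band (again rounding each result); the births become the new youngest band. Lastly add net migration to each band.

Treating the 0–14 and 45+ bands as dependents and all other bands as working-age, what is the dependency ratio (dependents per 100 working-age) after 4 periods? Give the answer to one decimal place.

510.8

Call the groups 1 to 4, youngest first.
Period 1:
Births: 5800 * 0.334 = 1937
Group 2: 4450 * 0.958 = 4263
Group 3: 5800 * 0.941 = 5458
Group 4: 5000 * 0.959 + 5950 * 0.68 = 4795 + 4046 = 8841
Net migration: Group 1 − 120 → 1817; Group 4 − 580 → 8261
→ [1817, 4263, 5458, 8261]
Period 2:
Births: 4263 * 0.334 = 1424
Group 2: 1817 * 0.958 = 1741
Group 3: 4263 * 0.941 = 4011
Group 4: 5458 * 0.959 + 8261 * 0.68 = 5234 + 5617 = 10851
Net migration: Group 1 − 120 → 1304; Group 4 − 580 → 10271
→ [1304, 1741, 4011, 10271]
Period 3:
Births: 1741 * 0.334 = 581
Group 2: 1304 * 0.958 = 1249
Group 3: 1741 * 0.941 = 1638
Group 4: 4011 * 0.959 + 10271 * 0.68 = 3847 + 6984 = 10831
Net migration: Group 1 − 120 → 461; Group 4 − 580 → 10251
→ [461, 1249, 1638, 10251]
Period 4:
Births: 1249 * 0.334 = 417
Group 2: 461 * 0.958 = 442
Group 3: 1249 * 0.941 = 1175
Group 4: 1638 * 0.959 + 10251 * 0.68 = 1571 + 6971 = 8542
Net migration: Group 1 − 120 → 297; Group 4 − 580 → 7962
→ [297, 442, 1175, 7962]
Dependents (band 0–14 + band 45+) = 297 + 7962 = 8259; working-age = 1617; ratio = 8259/1617 × 100 = 510.8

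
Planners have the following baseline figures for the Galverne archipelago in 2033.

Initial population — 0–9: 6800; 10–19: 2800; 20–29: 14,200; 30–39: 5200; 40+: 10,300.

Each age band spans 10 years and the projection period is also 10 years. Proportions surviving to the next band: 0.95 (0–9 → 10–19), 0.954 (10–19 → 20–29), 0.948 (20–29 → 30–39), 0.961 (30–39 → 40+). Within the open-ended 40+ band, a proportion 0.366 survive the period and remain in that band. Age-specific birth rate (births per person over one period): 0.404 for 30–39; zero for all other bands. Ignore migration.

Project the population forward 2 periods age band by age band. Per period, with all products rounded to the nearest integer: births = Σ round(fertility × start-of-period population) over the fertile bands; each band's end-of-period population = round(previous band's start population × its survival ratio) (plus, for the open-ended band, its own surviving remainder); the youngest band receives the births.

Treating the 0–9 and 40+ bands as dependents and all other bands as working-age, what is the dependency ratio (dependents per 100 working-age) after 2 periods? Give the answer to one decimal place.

201.9

Period 1.
Births: 5200 × 0.404 = 2101
10–19: 6800 × 0.95 = 6460
20–29: 2800 × 0.954 = 2671
30–39: 14200 × 0.948 = 13462
40+: 5200 × 0.961 + 10300 × 0.366 = 4997 + 3770 = 8767
Population now: 0–9=2101, 10–19=6460, 20–29=2671, 30–39=13462, 40+=8767
Period 2.
Births: 13462 × 0.404 = 5439
10–19: 2101 × 0.95 = 1996
20–29: 6460 × 0.954 = 6163
30–39: 2671 × 0.948 = 2532
40+: 13462 × 0.961 + 8767 × 0.366 = 12937 + 3209 = 16146
Population now: 0–9=5439, 10–19=1996, 20–29=6163, 30–39=2532, 40+=16146
Dependents (band 0–9 + band 40+) = 5439 + 16146 = 21585; working-age = 10691; ratio = 21585/10691 × 100 = 201.9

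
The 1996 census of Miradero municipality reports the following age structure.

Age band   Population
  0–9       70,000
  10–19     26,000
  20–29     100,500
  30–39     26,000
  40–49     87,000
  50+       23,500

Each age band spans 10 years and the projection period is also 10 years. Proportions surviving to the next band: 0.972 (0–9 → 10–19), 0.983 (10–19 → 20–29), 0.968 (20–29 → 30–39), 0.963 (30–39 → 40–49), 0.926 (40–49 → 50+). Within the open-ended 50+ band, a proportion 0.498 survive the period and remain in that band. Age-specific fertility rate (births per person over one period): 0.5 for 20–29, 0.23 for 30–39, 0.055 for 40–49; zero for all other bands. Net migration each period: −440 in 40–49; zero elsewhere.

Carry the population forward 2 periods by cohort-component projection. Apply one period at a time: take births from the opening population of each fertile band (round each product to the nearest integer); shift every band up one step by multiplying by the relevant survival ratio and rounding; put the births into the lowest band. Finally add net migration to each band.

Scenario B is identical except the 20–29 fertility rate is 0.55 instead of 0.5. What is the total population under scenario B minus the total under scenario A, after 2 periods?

Period 1.
Births: 100500 * 0.5 = 50250, 26000 * 0.23 = 5980, 87000 * 0.055 = 4785 → total 61015
10–19: 70000 * 0.972 = 68040
20–29: 26000 * 0.983 = 25558
30–39: 100500 * 0.968 = 97284
40–49: 26000 * 0.963 = 25038
50+: 87000 * 0.926 + 23500 * 0.498 = 80562 + 11703 = 92265
Net migration: 40–49 − 440 → 24598
End of period: [61015, 68040, 25558, 97284, 24598, 92265]
Period 2.
Births: 25558 * 0.5 = 12779, 97284 * 0.23 = 22375, 24598 * 0.055 = 1353 → total 36507
10–19: 61015 * 0.972 = 59307
20–29: 68040 * 0.983 = 66883
30–39: 25558 * 0.968 = 24740
40–49: 97284 * 0.963 = 93684
50+: 24598 * 0.926 + 92265 * 0.498 = 22778 + 45948 = 68726
Net migration: 40–49 − 440 → 93244
End of period: [36507, 59307, 66883, 24740, 93244, 68726]
Scenario A total after 2 periods: 349407
Scenario B projection —
Period 1.
Births: 100500 * 0.55 = 55275, 26000 * 0.23 = 5980, 87000 * 0.055 = 4785 → total 66040
10–19: 70000 * 0.972 = 68040
20–29: 26000 * 0.983 = 25558
30–39: 100500 * 0.968 = 97284
40–49: 26000 * 0.963 = 25038
50+: 87000 * 0.926 + 23500 * 0.498 = 80562 + 11703 = 92265
Net migration: 40–49 − 440 → 24598
End of period: [66040, 68040, 25558, 97284, 24598, 92265]
Period 2.
Births: 25558 * 0.55 = 14057, 97284 * 0.23 = 22375, 24598 * 0.055 = 1353 → total 37785
10–19: 66040 * 0.972 = 64191
20–29: 68040 * 0.983 = 66883
30–39: 25558 * 0.968 = 24740
40–49: 97284 * 0.963 = 93684
50+: 24598 * 0.926 + 92265 * 0.498 = 22778 + 45948 = 68726
Net migration: 40–49 − 440 → 93244
End of period: [37785, 64191, 66883, 24740, 93244, 68726]
Scenario B total after 2 periods: 355569
Difference B − A = 355569 − 349407 = 6162

6162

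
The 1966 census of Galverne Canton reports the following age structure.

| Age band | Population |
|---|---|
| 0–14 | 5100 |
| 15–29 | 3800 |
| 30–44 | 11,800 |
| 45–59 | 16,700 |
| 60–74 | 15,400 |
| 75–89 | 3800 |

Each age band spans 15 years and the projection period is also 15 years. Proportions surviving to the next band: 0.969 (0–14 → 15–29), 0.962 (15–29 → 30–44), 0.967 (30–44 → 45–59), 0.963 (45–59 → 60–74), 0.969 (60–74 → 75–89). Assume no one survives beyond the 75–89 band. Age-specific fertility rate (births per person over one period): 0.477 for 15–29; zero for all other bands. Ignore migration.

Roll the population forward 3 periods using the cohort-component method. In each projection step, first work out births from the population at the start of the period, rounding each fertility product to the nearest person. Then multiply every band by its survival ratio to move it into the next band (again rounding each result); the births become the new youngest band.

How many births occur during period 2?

2357

(Groups numbered youngest = 1 to oldest = 6.)
After projecting period 1:
Births: 3800 * 0.477 = 1813
Group 2: 5100 * 0.969 = 4942
Group 3: 3800 * 0.962 = 3656
Group 4: 11800 * 0.967 = 11411
Group 5: 16700 * 0.963 = 16082
Group 6: 15400 * 0.969 = 14923
Population now: 0–14=1813, 15–29=4942, 30–44=3656, 45–59=11411, 60–74=16082, 75–89=14923
After projecting period 2:
Births: 4942 * 0.477 = 2357
Group 2: 1813 * 0.969 = 1757
Group 3: 4942 * 0.962 = 4754
Group 4: 3656 * 0.967 = 3535
Group 5: 11411 * 0.963 = 10989
Group 6: 16082 * 0.969 = 15583
Population now: 0–14=2357, 15–29=1757, 30–44=4754, 45–59=3535, 60–74=10989, 75–89=15583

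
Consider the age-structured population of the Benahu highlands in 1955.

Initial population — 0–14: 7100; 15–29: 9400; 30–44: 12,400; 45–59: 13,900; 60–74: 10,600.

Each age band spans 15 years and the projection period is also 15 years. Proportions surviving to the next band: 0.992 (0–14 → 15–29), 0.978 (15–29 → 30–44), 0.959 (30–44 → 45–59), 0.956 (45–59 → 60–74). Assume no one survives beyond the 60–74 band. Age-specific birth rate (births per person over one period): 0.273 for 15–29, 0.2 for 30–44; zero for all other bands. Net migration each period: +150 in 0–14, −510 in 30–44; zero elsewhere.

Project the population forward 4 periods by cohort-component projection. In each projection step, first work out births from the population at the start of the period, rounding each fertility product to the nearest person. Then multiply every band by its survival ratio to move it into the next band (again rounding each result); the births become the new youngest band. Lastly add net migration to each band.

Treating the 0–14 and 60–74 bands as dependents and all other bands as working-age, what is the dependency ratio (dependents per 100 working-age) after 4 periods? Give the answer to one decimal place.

After projecting period 1:
Births: 9400 × 0.273 = 2566  |  12400 × 0.2 = 2480 — total 5046
15–29: 7100 × 0.992 = 7043
30–44: 9400 × 0.978 = 9193
45–59: 12400 × 0.959 = 11892
60–74: 13900 × 0.956 = 13288
Net migration: 0–14 + 150 → 5196; 30–44 − 510 → 8683
→ [5196, 7043, 8683, 11892, 13288]
After projecting period 2:
Births: 7043 × 0.273 = 1923  |  8683 × 0.2 = 1737 — total 3660
15–29: 5196 × 0.992 = 5154
30–44: 7043 × 0.978 = 6888
45–59: 8683 × 0.959 = 8327
60–74: 11892 × 0.956 = 11369
Net migration: 0–14 + 150 → 3810; 30–44 − 510 → 6378
→ [3810, 5154, 6378, 8327, 11369]
After projecting period 3:
Births: 5154 × 0.273 = 1407  |  6378 × 0.2 = 1276 — total 2683
15–29: 3810 × 0.992 = 3780
30–44: 5154 × 0.978 = 5041
45–59: 6378 × 0.959 = 6117
60–74: 8327 × 0.956 = 7961
Net migration: 0–14 + 150 → 2833; 30–44 − 510 → 4531
→ [2833, 3780, 4531, 6117, 7961]
After projecting period 4:
Births: 3780 × 0.273 = 1032  |  4531 × 0.2 = 906 — total 1938
15–29: 2833 × 0.992 = 2810
30–44: 3780 × 0.978 = 3697
45–59: 4531 × 0.959 = 4345
60–74: 6117 × 0.956 = 5848
Net migration: 0–14 + 150 → 2088; 30–44 − 510 → 3187
→ [2088, 2810, 3187, 4345, 5848]
Dependents (band 0–14 + band 60–74) = 2088 + 5848 = 7936; working-age = 10342; ratio = 7936/10342 × 100 = 76.7

76.7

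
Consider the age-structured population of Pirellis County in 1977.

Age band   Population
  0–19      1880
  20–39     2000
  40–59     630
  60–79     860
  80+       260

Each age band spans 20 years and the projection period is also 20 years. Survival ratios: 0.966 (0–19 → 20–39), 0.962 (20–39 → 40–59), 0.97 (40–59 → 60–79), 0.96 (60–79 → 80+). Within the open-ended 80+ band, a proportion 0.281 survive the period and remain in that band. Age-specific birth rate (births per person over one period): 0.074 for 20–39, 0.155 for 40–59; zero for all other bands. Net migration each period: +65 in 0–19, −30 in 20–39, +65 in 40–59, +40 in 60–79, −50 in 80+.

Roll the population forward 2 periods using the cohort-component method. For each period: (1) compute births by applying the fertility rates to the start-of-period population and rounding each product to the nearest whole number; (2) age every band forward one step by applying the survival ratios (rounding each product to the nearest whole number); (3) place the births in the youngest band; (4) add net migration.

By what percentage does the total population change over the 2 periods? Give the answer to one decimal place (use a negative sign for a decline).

Period 1:
Births: 2000 × 0.074 = 148  |  630 × 0.155 = 98 ⇒ total 246
20–39: 1880 × 0.966 = 1816
40–59: 2000 × 0.962 = 1924
60–79: 630 × 0.97 = 611
80+: 860 × 0.96 + 260 × 0.281 = 826 + 73 = 899
Net migration: 0–19 + 65 → 311; 20–39 − 30 → 1786; 40–59 + 65 → 1989; 60–79 + 40 → 651; 80+ − 50 → 849
Giving 311 / 1786 / 1989 / 651 / 849.
Period 2:
Births: 1786 × 0.074 = 132  |  1989 × 0.155 = 308 ⇒ total 440
20–39: 311 × 0.966 = 300
40–59: 1786 × 0.962 = 1718
60–79: 1989 × 0.97 = 1929
80+: 651 × 0.96 + 849 × 0.281 = 625 + 239 = 864
Net migration: 0–19 + 65 → 505; 20–39 − 30 → 270; 40–59 + 65 → 1783; 60–79 + 40 → 1969; 80+ − 50 → 814
Giving 505 / 270 / 1783 / 1969 / 814.
Total: 5630 → 5341; change = -289; percentage change = -5.1%

-5.1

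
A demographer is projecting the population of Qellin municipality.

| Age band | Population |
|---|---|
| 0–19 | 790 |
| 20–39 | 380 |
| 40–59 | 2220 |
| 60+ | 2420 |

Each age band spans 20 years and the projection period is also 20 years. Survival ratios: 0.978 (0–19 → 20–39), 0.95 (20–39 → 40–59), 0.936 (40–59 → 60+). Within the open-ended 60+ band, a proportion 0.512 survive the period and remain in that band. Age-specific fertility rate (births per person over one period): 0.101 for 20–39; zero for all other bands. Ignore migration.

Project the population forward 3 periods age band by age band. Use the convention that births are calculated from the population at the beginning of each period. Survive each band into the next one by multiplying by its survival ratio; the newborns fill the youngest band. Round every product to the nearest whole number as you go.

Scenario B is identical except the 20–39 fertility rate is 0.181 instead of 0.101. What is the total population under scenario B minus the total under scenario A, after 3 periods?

Call the groups 1 to 4, youngest first.
Period 1.
Births: 380 * 0.101 = 38
Group 2: 790 * 0.978 = 773
Group 3: 380 * 0.95 = 361
Group 4: 2220 * 0.936 + 2420 * 0.512 = 2078 + 1239 = 3317
End of period: [38, 773, 361, 3317]
Period 2.
Births: 773 * 0.101 = 78
Group 2: 38 * 0.978 = 37
Group 3: 773 * 0.95 = 734
Group 4: 361 * 0.936 + 3317 * 0.512 = 338 + 1698 = 2036
End of period: [78, 37, 734, 2036]
Period 3.
Births: 37 * 0.101 = 4
Group 2: 78 * 0.978 = 76
Group 3: 37 * 0.95 = 35
Group 4: 734 * 0.936 + 2036 * 0.512 = 687 + 1042 = 1729
End of period: [4, 76, 35, 1729]
Scenario A total after 3 periods: 1844
Scenario B projection —
Period 1.
Births: 380 * 0.181 = 69
Group 2: 790 * 0.978 = 773
Group 3: 380 * 0.95 = 361
Group 4: 2220 * 0.936 + 2420 * 0.512 = 2078 + 1239 = 3317
End of period: [69, 773, 361, 3317]
Period 2.
Births: 773 * 0.181 = 140
Group 2: 69 * 0.978 = 67
Group 3: 773 * 0.95 = 734
Group 4: 361 * 0.936 + 3317 * 0.512 = 338 + 1698 = 2036
End of period: [140, 67, 734, 2036]
Period 3.
Births: 67 * 0.181 = 12
Group 2: 140 * 0.978 = 137
Group 3: 67 * 0.95 = 64
Group 4: 734 * 0.936 + 2036 * 0.512 = 687 + 1042 = 1729
End of period: [12, 137, 64, 1729]
Scenario B total after 3 periods: 1942
Difference B − A = 1942 − 1844 = 98

98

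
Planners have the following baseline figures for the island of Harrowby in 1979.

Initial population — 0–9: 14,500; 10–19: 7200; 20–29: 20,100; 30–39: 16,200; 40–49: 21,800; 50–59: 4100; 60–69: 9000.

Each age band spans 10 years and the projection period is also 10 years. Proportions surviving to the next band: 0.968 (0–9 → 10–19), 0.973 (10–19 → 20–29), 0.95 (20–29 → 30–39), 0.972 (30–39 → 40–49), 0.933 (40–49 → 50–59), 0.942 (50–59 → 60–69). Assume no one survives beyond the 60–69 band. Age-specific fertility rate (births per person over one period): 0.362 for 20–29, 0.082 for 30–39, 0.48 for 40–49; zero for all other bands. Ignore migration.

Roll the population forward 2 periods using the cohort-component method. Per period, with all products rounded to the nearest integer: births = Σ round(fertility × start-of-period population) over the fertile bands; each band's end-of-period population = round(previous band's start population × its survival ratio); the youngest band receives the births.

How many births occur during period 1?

Period 1:
Births: 20100 × 0.362 = 7276  |  16200 × 0.082 = 1328  |  21800 × 0.48 = 10464 → total 19068
10–19: 14500 × 0.968 = 14036
20–29: 7200 × 0.973 = 7006
30–39: 20100 × 0.95 = 19095
40–49: 16200 × 0.972 = 15746
50–59: 21800 × 0.933 = 20339
60–69: 4100 × 0.942 = 3862
→ [19068, 14036, 7006, 19095, 15746, 20339, 3862]

19068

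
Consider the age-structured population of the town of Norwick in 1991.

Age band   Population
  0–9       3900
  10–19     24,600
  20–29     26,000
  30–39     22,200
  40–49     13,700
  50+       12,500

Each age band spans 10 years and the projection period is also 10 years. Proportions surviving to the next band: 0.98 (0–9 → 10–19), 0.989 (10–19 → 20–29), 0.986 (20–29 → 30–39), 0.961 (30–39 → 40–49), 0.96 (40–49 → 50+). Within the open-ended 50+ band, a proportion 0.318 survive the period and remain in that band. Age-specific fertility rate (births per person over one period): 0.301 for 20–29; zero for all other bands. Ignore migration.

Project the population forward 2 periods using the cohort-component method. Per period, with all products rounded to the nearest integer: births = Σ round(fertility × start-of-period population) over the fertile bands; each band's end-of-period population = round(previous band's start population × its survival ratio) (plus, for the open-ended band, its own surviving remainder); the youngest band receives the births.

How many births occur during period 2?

— Period 1 —
Births: 26000 × 0.301 = 7826
10–19: 3900 × 0.98 = 3822
20–29: 24600 × 0.989 = 24329
30–39: 26000 × 0.986 = 25636
40–49: 22200 × 0.961 = 21334
50+: 13700 × 0.96 + 12500 × 0.318 = 13152 + 3975 = 17127
Population now: 0–9=7826, 10–19=3822, 20–29=24329, 30–39=25636, 40–49=21334, 50+=17127
— Period 2 —
Births: 24329 × 0.301 = 7323
10–19: 7826 × 0.98 = 7669
20–29: 3822 × 0.989 = 3780
30–39: 24329 × 0.986 = 23988
40–49: 25636 × 0.961 = 24636
50+: 21334 × 0.96 + 17127 × 0.318 = 20481 + 5446 = 25927
Population now: 0–9=7323, 10–19=7669, 20–29=3780, 30–39=23988, 40–49=24636, 50+=25927

7323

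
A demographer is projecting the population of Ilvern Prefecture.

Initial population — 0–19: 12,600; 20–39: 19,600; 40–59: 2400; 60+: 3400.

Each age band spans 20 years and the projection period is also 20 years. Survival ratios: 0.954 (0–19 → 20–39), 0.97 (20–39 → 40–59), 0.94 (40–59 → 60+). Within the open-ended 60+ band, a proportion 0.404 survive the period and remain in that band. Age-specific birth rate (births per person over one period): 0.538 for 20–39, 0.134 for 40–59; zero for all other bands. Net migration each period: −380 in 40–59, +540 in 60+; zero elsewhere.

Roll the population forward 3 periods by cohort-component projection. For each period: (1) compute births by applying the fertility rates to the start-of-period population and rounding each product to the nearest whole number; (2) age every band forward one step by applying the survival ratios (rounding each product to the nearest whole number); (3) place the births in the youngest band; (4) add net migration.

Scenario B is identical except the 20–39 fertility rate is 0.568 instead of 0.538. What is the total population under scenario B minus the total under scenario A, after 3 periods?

1517

Period 1:
Births: 19600 * 0.538 = 10545, 2400 * 0.134 = 322 ⇒ total 10867
20–39: 12600 * 0.954 = 12020
40–59: 19600 * 0.97 = 19012
60+: 2400 * 0.94 + 3400 * 0.404 = 2256 + 1374 = 3630
Net migration: 40–59 − 380 → 18632; 60+ + 540 → 4170
Giving 10867 / 12020 / 18632 / 4170.
Period 2:
Births: 12020 * 0.538 = 6467, 18632 * 0.134 = 2497 ⇒ total 8964
20–39: 10867 * 0.954 = 10367
40–59: 12020 * 0.97 = 11659
60+: 18632 * 0.94 + 4170 * 0.404 = 17514 + 1685 = 19199
Net migration: 40–59 − 380 → 11279; 60+ + 540 → 19739
Giving 8964 / 10367 / 11279 / 19739.
Period 3:
Births: 10367 * 0.538 = 5577, 11279 * 0.134 = 1511 ⇒ total 7088
20–39: 8964 * 0.954 = 8552
40–59: 10367 * 0.97 = 10056
60+: 11279 * 0.94 + 19739 * 0.404 = 10602 + 7975 = 18577
Net migration: 40–59 − 380 → 9676; 60+ + 540 → 19117
Giving 7088 / 8552 / 9676 / 19117.
Scenario A total after 3 periods: 44433
Scenario B projection —
Period 1:
Births: 19600 * 0.568 = 11133, 2400 * 0.134 = 322 ⇒ total 11455
20–39: 12600 * 0.954 = 12020
40–59: 19600 * 0.97 = 19012
60+: 2400 * 0.94 + 3400 * 0.404 = 2256 + 1374 = 3630
Net migration: 40–59 − 380 → 18632; 60+ + 540 → 4170
Giving 11455 / 12020 / 18632 / 4170.
Period 2:
Births: 12020 * 0.568 = 6827, 18632 * 0.134 = 2497 ⇒ total 9324
20–39: 11455 * 0.954 = 10928
40–59: 12020 * 0.97 = 11659
60+: 18632 * 0.94 + 4170 * 0.404 = 17514 + 1685 = 19199
Net migration: 40–59 − 380 → 11279; 60+ + 540 → 19739
Giving 9324 / 10928 / 11279 / 19739.
Period 3:
Births: 10928 * 0.568 = 6207, 11279 * 0.134 = 1511 ⇒ total 7718
20–39: 9324 * 0.954 = 8895
40–59: 10928 * 0.97 = 10600
60+: 11279 * 0.94 + 19739 * 0.404 = 10602 + 7975 = 18577
Net migration: 40–59 − 380 → 10220; 60+ + 540 → 19117
Giving 7718 / 8895 / 10220 / 19117.
Scenario B total after 3 periods: 45950
Difference B − A = 45950 − 44433 = 1517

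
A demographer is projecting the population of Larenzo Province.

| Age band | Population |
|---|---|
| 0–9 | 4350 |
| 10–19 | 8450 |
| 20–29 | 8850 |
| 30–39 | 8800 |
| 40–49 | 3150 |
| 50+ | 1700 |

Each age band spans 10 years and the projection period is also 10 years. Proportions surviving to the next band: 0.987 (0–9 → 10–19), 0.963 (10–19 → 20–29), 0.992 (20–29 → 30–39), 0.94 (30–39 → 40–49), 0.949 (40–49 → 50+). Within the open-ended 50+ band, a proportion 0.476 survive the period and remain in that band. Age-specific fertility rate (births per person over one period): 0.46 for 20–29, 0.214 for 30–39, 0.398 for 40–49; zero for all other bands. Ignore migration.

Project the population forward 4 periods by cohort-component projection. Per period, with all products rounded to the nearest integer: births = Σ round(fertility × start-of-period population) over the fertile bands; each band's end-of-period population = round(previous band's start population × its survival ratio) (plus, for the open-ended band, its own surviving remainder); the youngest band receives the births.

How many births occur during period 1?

Period 1:
Births: 8850 × 0.46 = 4071, 8800 × 0.214 = 1883, 3150 × 0.398 = 1254 — total 7208
10–19: 4350 × 0.987 = 4293
20–29: 8450 × 0.963 = 8137
30–39: 8850 × 0.992 = 8779
40–49: 8800 × 0.94 = 8272
50+: 3150 × 0.949 + 1700 × 0.476 = 2989 + 809 = 3798
→ [7208, 4293, 8137, 8779, 8272, 3798]

7208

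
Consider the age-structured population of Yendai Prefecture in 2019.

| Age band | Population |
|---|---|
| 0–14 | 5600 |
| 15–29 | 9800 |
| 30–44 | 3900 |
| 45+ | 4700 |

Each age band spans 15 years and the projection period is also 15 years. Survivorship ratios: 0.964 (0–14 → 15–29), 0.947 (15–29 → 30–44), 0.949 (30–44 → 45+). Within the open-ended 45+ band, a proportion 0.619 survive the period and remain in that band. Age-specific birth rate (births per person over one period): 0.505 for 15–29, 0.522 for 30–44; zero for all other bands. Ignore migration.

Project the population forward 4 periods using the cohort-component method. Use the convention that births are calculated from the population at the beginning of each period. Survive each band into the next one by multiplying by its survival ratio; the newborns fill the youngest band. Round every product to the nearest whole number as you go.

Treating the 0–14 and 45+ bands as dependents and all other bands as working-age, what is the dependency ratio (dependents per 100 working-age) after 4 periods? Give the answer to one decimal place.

Period 1:
Births: 9800 * 0.505 = 4949 ; 3900 * 0.522 = 2036 → 6985
15–29: 5600 * 0.964 = 5398
30–44: 9800 * 0.947 = 9281
45+: 3900 * 0.949 + 4700 * 0.619 = 3701 + 2909 = 6610
End of period: [6985, 5398, 9281, 6610]
Period 2:
Births: 5398 * 0.505 = 2726 ; 9281 * 0.522 = 4845 → 7571
15–29: 6985 * 0.964 = 6734
30–44: 5398 * 0.947 = 5112
45+: 9281 * 0.949 + 6610 * 0.619 = 8808 + 4092 = 12900
End of period: [7571, 6734, 5112, 12900]
Period 3:
Births: 6734 * 0.505 = 3401 ; 5112 * 0.522 = 2668 → 6069
15–29: 7571 * 0.964 = 7298
30–44: 6734 * 0.947 = 6377
45+: 5112 * 0.949 + 12900 * 0.619 = 4851 + 7985 = 12836
End of period: [6069, 7298, 6377, 12836]
Period 4:
Births: 7298 * 0.505 = 3685 ; 6377 * 0.522 = 3329 → 7014
15–29: 6069 * 0.964 = 5851
30–44: 7298 * 0.947 = 6911
45+: 6377 * 0.949 + 12836 * 0.619 = 6052 + 7945 = 13997
End of period: [7014, 5851, 6911, 13997]
Dependents (band 0–14 + band 45+) = 7014 + 13997 = 21011; working-age = 12762; ratio = 21011/12762 × 100 = 164.6

164.6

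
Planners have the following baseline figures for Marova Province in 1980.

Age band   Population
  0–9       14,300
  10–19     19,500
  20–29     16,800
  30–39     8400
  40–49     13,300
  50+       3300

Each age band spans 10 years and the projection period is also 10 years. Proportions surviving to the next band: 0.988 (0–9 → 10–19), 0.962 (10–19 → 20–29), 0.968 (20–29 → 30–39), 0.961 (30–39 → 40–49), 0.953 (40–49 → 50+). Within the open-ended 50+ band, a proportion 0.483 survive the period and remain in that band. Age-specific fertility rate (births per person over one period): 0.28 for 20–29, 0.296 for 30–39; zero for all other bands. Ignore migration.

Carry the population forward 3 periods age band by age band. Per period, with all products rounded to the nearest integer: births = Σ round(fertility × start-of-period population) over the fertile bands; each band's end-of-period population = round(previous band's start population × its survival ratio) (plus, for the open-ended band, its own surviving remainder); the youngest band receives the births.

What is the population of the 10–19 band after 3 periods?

Let group 1 be 0–9 through group 6 = 50+.
Period 1.
Births: 16800 * 0.28 = 4704, 8400 * 0.296 = 2486 → total 7190
Group 2: 14300 * 0.988 = 14128
Group 3: 19500 * 0.962 = 18759
Group 4: 16800 * 0.968 = 16262
Group 5: 8400 * 0.961 = 8072
Group 6: 13300 * 0.953 + 3300 * 0.483 = 12675 + 1594 = 14269
Population now: 0–9=7190, 10–19=14128, 20–29=18759, 30–39=16262, 40–49=8072, 50+=14269
Period 2.
Births: 18759 * 0.28 = 5253, 16262 * 0.296 = 4814 → total 10067
Group 2: 7190 * 0.988 = 7104
Group 3: 14128 * 0.962 = 13591
Group 4: 18759 * 0.968 = 18159
Group 5: 16262 * 0.961 = 15628
Group 6: 8072 * 0.953 + 14269 * 0.483 = 7693 + 6892 = 14585
Population now: 0–9=10067, 10–19=7104, 20–29=13591, 30–39=18159, 40–49=15628, 50+=14585
Period 3.
Births: 13591 * 0.28 = 3805, 18159 * 0.296 = 5375 → total 9180
Group 2: 10067 * 0.988 = 9946
Group 3: 7104 * 0.962 = 6834
Group 4: 13591 * 0.968 = 13156
Group 5: 18159 * 0.961 = 17451
Group 6: 15628 * 0.953 + 14585 * 0.483 = 14893 + 7045 = 21938
Population now: 0–9=9180, 10–19=9946, 20–29=6834, 30–39=13156, 40–49=17451, 50+=21938

9946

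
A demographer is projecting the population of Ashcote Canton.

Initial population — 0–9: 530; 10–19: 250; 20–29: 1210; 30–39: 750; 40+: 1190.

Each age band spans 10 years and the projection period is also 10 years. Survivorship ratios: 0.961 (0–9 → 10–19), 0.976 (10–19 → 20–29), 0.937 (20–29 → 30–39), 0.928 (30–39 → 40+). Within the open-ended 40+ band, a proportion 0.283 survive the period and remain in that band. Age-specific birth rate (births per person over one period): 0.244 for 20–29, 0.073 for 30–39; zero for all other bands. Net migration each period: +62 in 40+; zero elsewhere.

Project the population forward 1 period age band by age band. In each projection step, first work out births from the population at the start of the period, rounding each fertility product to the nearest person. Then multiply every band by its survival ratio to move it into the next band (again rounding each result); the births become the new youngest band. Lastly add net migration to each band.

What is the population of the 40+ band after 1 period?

(Bands numbered youngest = 1 to oldest = 5.)
[period 1]
Births: 1210 × 0.244 = 295  |  750 × 0.073 = 55 — total 350
Band 2: 530 × 0.961 = 509
Band 3: 250 × 0.976 = 244
Band 4: 1210 × 0.937 = 1134
Band 5: 750 × 0.928 + 1190 × 0.283 = 696 + 337 = 1033
Net migration: Band 5 + 62 → 1095
→ [350, 509, 244, 1134, 1095]

1095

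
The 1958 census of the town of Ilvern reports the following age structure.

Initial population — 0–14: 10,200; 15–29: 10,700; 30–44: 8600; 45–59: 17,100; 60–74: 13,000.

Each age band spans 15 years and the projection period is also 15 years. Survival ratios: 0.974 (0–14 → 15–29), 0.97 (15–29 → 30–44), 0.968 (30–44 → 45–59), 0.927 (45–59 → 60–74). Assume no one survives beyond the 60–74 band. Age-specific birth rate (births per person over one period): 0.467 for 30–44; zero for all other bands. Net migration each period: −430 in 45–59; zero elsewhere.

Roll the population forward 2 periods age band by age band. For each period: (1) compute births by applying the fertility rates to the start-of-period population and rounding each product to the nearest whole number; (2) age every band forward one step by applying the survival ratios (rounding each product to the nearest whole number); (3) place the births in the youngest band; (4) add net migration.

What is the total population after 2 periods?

35332

[period 1]
Births: 8600 × 0.467 = 4016
15–29: 10200 × 0.974 = 9935
30–44: 10700 × 0.97 = 10379
45–59: 8600 × 0.968 = 8325
60–74: 17100 × 0.927 = 15852
Net migration: 45–59 − 430 → 7895
End of period: [4016, 9935, 10379, 7895, 15852]
[period 2]
Births: 10379 × 0.467 = 4847
15–29: 4016 × 0.974 = 3912
30–44: 9935 × 0.97 = 9637
45–59: 10379 × 0.968 = 10047
60–74: 7895 × 0.927 = 7319
Net migration: 45–59 − 430 → 9617
End of period: [4847, 3912, 9637, 9617, 7319]
Total after period 2: 4847 + 3912 + 9637 + 9617 + 7319 = 35332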